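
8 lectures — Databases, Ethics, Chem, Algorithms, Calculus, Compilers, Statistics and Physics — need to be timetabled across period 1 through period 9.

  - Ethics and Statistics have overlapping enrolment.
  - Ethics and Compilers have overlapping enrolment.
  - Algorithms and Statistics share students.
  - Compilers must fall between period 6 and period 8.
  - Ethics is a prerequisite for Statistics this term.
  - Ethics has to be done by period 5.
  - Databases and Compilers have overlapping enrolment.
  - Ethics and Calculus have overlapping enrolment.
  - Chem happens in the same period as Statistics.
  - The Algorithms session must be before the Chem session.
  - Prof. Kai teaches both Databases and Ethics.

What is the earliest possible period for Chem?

period 2

Precedence pushes Chem to at least period 2.
Chem at period 2 is achievable: Chem=period 2; Calculus=period 2; Statistics=period 2; Compilers=period 6; Ethics=period 1; Algorithms=period 1; Databases=period 2; Physics=period 1.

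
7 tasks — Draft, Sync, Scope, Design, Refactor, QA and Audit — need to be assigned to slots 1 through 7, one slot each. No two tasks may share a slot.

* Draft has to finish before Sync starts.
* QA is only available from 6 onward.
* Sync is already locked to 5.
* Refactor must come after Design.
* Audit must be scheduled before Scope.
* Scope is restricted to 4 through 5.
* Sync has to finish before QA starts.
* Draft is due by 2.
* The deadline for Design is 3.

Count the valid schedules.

8

Splitting on Draft: it can be 1 (4), 2 (4). Listing each branch's schedules as (Sync, Scope, Design, Refactor, QA, Audit):
Draft=1: (5,4,2,6,7,3) (5,4,2,7,6,3) (5,4,3,6,7,2) (5,4,3,7,6,2) — 4.
Draft=2: (5,4,1,6,7,3) (5,4,1,7,6,3) (5,4,3,6,7,1) (5,4,3,7,6,1) — 4.
Summing: 4 + 4 = 8.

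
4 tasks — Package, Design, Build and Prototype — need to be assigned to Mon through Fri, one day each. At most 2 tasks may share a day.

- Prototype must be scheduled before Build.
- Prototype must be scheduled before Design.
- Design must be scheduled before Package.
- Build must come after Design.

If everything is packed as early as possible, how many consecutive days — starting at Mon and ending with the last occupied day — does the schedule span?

The precedence chain requires at least 3 distinct days.
With at most 2 per day and 4 tasks, at least 2 days are needed.
3 works (last occupied day: Wed): for example Package=Wed, Design=Tue, Prototype=Mon, Build=Wed.

3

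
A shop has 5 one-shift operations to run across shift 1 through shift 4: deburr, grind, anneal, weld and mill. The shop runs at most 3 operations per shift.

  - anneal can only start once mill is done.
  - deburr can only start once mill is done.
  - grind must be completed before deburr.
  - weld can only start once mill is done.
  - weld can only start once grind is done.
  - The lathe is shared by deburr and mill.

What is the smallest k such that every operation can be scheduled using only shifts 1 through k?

The precedence chain requires at least 2 distinct shifts.
With at most 3 per shift and 5 operations, at least 2 shifts are needed.
2 works (last occupied shift: shift 2): for example mill -> shift 1; anneal -> shift 2; weld -> shift 2; deburr -> shift 2; grind -> shift 1.

2 shifts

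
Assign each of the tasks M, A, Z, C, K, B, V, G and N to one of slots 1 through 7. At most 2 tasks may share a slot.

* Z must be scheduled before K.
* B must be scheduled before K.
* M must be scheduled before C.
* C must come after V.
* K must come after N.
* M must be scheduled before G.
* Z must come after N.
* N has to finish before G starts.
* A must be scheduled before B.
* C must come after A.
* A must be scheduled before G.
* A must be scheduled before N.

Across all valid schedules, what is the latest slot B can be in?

Precedence pushes B to at least 2; downstream work caps B at 6.
B at 6 is achievable: Z in 4; K in 7; G in 3; B in 6; V in 2; N in 2; C in 3; A in 1; M in 1.

6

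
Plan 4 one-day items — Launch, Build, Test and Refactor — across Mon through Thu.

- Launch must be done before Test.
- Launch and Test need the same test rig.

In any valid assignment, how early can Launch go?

Mon

Downstream work caps Launch at Wed.
Launch at Mon is achievable: Test -> Tue; Refactor -> Mon; Build -> Mon; Launch -> Mon.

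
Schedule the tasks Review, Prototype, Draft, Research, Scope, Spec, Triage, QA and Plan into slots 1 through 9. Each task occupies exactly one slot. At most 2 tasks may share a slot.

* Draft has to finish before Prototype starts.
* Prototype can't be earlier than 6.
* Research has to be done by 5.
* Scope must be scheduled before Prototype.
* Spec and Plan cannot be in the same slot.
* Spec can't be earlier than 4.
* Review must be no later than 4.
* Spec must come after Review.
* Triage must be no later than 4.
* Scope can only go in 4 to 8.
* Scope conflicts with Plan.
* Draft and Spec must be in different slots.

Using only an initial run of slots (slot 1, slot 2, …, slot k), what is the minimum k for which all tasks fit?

6

The precedence chain requires at least 2 distinct slots.
With at most 2 per slot and 9 tasks, at least 5 slots are needed.
Prototype can't be placed before 6, so the schedule must run through at least slot 6.
6 works (last occupied slot: 6): for example Plan=3, Triage=1, Spec=4, Draft=2, Review=1, Research=2, Prototype=6, QA=3, Scope=4.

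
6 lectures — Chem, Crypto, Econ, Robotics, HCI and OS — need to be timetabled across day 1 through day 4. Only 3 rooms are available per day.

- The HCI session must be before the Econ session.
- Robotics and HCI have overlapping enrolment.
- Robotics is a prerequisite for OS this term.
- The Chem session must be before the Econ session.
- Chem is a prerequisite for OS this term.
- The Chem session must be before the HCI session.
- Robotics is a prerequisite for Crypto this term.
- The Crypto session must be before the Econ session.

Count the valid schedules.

23

Splitting on Chem: it can be day 1 (17), day 2 (6). Listing each branch's schedules as (Crypto, Econ, Robotics, HCI, OS) by day number:
Chem=day 1: (2,3,1,2,2) (2,3,1,2,3) (2,3,1,2,4) (2,4,1,2,2) (2,4,1,2,3) (2,4,1,2,4) (2,4,1,3,2) (2,4,1,3,3) (2,4,1,3,4) (3,4,1,2,2) (3,4,1,2,3) (3,4,1,2,4) (3,4,1,3,2) (3,4,1,3,3) (3,4,1,3,4) (3,4,2,3,3) (3,4,2,3,4) — 17.
Chem=day 2: (2,4,1,3,3) (2,4,1,3,4) (3,4,1,3,3) (3,4,1,3,4) (3,4,2,3,3) (3,4,2,3,4) — 6.
Summing: 17 + 6 = 23.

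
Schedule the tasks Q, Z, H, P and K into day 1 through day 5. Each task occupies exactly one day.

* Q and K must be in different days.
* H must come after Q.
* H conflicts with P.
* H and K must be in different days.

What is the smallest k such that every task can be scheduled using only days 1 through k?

The precedence chain requires at least 2 distinct days.
Could 2 days be enough, i.e. nothing placed later than day 2? No: H must come after Q (at day 1 or later) → {day 2}; Q must come before H (at day 2 or earlier) → {day 1}; K can't share with Q (day 1) → {day 2}; K can't share with H (day 2) → nothing is left.
So 2 days is not enough.
3 works (last occupied day: day 3): for example K -> day 3; H -> day 2; P -> day 1; Q -> day 1; Z -> day 1.

3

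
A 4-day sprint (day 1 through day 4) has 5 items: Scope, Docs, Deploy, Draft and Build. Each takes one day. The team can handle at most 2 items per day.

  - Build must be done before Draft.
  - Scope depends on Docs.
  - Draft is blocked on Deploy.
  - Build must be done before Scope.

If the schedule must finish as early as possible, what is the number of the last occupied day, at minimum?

The precedence chain requires at least 2 distinct days.
With at most 2 per day and 5 work items, at least 3 days are needed.
3 works (last occupied day: day 3): for example Docs=day 1, Deploy=day 2, Build=day 1, Draft=day 3, Scope=day 2.

3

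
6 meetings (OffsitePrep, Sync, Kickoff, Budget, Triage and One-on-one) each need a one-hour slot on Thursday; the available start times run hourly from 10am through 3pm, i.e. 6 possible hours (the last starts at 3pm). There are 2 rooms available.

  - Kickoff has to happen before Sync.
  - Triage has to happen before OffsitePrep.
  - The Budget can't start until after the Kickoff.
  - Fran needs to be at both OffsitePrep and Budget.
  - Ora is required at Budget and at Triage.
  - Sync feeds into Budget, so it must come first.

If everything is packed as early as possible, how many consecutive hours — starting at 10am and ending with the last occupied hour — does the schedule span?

3

The precedence chain requires at least 3 distinct hours.
With at most 2 per hour and 6 meetings, at least 3 hours are needed.
3 works (last occupied hour: 12pm): for example OffsitePrep -> 11am, One-on-one -> 12pm, Kickoff -> 10am, Sync -> 11am, Triage -> 10am, Budget -> 12pm.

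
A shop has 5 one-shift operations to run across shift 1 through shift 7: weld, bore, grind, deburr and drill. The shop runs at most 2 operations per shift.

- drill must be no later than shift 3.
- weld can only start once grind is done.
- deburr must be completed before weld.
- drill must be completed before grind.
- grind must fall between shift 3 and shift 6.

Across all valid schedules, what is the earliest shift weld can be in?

shift 4

Precedence pushes weld to at least shift 4.
weld at shift 4 is achievable: drill=shift 1, deburr=shift 1, bore=shift 2, weld=shift 4, grind=shift 3.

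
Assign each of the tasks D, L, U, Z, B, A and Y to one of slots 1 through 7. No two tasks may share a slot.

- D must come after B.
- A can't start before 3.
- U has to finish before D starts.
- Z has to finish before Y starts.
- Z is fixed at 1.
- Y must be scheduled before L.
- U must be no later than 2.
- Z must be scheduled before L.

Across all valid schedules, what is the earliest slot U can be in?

U's own window allows nothing later than 2.
U at 2 is achievable: D -> 5, B -> 4, U -> 2, A -> 3, Z -> 1, Y -> 6, L -> 7.
Nothing earlier works — the capacity limit rule out every slot before 2.

2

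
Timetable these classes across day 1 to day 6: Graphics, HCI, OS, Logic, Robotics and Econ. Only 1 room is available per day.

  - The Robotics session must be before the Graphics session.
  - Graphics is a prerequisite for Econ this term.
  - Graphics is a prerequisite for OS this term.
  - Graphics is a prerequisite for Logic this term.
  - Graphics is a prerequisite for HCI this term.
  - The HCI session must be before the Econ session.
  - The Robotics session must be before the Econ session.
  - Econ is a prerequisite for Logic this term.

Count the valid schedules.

4

Enumerating: OS -> day 6, HCI -> day 3, Graphics -> day 2, Logic -> day 5, Econ -> day 4, Robotics -> day 1 | HCI in day 3; Logic in day 6; Graphics in day 2; OS in day 5; Robotics in day 1; Econ in day 4 | Graphics in day 2, Econ in day 5, OS in day 4, Logic in day 6, HCI in day 3, Robotics in day 1 | Graphics -> day 2, OS -> day 3, Logic -> day 6, HCI -> day 4, Robotics -> day 1, Econ -> day 5.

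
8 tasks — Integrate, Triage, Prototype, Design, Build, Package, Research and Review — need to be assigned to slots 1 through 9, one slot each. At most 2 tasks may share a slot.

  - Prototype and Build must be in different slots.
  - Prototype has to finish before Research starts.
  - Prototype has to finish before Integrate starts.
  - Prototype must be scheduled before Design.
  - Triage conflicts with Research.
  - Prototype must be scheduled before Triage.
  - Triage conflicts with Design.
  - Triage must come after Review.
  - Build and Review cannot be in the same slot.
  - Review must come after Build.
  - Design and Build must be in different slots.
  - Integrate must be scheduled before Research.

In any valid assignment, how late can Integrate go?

8

Precedence pushes Integrate to at least 2; downstream work caps Integrate at 8.
Integrate at 8 is achievable: Integrate=8, Design=3, Review=3, Build=2, Research=9, Triage=4, Package=1, Prototype=1.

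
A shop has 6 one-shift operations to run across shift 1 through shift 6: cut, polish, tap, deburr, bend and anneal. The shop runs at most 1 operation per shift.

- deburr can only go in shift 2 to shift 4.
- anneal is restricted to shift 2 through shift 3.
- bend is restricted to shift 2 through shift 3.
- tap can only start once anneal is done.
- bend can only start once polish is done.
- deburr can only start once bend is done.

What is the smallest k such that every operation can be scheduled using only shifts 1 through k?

6

The precedence chain requires at least 3 distinct shifts.
With at most 1 per shift and 6 operations, at least 6 shifts are needed.
6 works (last occupied shift: shift 6): for example polish=shift 1; deburr=shift 4; anneal=shift 3; tap=shift 5; cut=shift 6; bend=shift 2.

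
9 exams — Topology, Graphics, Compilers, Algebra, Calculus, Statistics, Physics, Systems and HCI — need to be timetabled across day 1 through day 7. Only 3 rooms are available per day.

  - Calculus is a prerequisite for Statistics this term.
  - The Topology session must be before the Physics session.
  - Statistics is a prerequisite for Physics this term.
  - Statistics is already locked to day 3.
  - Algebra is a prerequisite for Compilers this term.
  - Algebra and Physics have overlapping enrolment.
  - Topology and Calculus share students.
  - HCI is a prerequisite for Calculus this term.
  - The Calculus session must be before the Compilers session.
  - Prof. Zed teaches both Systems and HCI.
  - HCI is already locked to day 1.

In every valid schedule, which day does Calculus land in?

day 2

HCI is fixed at day 1 and must come before Calculus, so Calculus is at least day 2.
Statistics is fixed at day 3 and must come after Calculus, so Calculus is at most day 2.
So Calculus must be day 2.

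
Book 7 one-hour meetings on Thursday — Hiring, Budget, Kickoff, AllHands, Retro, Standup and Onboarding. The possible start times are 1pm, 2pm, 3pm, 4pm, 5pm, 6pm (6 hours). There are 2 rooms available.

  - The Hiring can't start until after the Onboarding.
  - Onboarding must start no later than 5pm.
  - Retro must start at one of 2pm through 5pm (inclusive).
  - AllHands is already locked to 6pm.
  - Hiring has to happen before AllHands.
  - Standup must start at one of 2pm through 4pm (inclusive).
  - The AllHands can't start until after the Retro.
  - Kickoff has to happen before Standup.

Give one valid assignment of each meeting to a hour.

Hiring=3pm; AllHands=6pm; Kickoff=1pm; Standup=2pm; Budget=3pm; Onboarding=1pm; Retro=2pm

Checking: Onboarding(1pm) before Hiring(3pm); Hiring(3pm) before AllHands(6pm); Kickoff(1pm) before Standup(2pm); Retro(2pm) before AllHands(6pm); Standup=2pm in [2pm,4pm]; Retro=2pm in [2pm,5pm]; Onboarding=1pm in [1pm,5pm]; AllHands=6pm in [6pm,6pm]; max 2 per hour (cap 2).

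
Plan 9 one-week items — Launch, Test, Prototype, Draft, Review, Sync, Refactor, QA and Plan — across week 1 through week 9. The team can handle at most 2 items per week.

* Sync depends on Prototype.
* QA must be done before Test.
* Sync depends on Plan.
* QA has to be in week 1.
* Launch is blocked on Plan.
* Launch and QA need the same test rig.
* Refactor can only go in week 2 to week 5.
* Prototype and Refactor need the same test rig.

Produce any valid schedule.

QA=week 1, Plan=week 2, Refactor=week 2, Prototype=week 1, Draft=week 4, Test=week 4, Review=week 5, Launch=week 3, Sync=week 3

Checking: Plan(week 2) before Launch(week 3); QA(week 1) before Test(week 4); Prototype(week 1) before Sync(week 3); Plan(week 2) before Sync(week 3); Prototype(week 1) != Refactor(week 2); Launch(week 3) != QA(week 1); Refactor=week 2 in [week 2,week 5]; QA=week 1 in [week 1,week 1]; max 2 per week (cap 2).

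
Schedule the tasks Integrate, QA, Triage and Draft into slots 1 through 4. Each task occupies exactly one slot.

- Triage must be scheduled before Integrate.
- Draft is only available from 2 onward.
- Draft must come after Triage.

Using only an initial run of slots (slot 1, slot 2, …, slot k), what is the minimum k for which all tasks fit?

2 slots

The precedence chain requires at least 2 distinct slots.
2 works (last occupied slot: 2): for example Triage in 1; Draft in 2; QA in 1; Integrate in 2.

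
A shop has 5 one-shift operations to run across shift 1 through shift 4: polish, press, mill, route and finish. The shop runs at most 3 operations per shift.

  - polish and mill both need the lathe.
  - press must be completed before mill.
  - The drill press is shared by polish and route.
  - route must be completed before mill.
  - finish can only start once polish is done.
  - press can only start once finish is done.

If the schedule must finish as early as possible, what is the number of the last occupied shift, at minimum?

The precedence chain requires at least 4 distinct shifts.
With at most 3 per shift and 5 operations, at least 2 shifts are needed.
4 works (last occupied shift: shift 4): for example polish=shift 1; route=shift 2; finish=shift 2; mill=shift 4; press=shift 3.

shift 4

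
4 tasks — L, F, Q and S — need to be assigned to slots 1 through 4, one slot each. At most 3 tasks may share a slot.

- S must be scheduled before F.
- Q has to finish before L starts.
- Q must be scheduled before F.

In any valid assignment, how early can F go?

2

Precedence pushes F to at least 2.
F at 2 is achievable: F in 2, S in 1, Q in 1, L in 2.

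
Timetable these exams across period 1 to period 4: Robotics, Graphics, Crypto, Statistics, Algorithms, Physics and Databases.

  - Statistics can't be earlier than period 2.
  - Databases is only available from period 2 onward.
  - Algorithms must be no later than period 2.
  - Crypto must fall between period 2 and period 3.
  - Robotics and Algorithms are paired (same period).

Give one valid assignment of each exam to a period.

Algorithms -> period 1, Physics -> period 1, Robotics -> period 1, Crypto -> period 2, Databases -> period 2, Graphics -> period 1, Statistics -> period 2

Checking: Robotics = Algorithms = period 1; Statistics=period 2 in [period 2,period 4]; Databases=period 2 in [period 2,period 4]; Algorithms=period 1 in [period 1,period 2]; Crypto=period 2 in [period 2,period 3].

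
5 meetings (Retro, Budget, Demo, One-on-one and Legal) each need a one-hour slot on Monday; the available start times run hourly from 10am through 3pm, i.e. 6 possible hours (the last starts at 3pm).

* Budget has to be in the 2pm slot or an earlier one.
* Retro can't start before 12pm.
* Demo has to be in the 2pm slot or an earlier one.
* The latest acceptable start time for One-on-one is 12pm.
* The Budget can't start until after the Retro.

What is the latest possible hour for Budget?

Precedence pushes Budget to at least 1pm; Budget's own window allows nothing later than 2pm.
Budget at 2pm is achievable: Budget=2pm; One-on-one=10am; Demo=10am; Retro=12pm; Legal=10am.

2pm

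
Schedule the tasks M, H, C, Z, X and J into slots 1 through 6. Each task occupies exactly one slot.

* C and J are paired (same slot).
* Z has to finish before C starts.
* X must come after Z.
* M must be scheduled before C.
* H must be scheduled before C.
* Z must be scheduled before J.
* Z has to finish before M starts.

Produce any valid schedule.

X=2; C=3; J=3; H=1; M=2; Z=1

Checking: Z(1) before C(3); Z(1) before J(3); M(2) before C(3); Z(1) before X(2); Z(1) before M(2); H(1) before C(3); C = J = 3.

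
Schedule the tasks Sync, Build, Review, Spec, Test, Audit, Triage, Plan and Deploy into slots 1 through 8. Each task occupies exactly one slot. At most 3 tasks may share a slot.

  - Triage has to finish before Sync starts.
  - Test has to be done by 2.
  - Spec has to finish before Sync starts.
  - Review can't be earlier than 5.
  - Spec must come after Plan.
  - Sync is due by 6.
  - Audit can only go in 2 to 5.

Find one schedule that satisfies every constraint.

Sync in 3; Build in 2; Audit in 2; Triage in 1; Deploy in 3; Plan in 1; Review in 5; Spec in 2; Test in 1

Checking: Plan(1) before Spec(2); Triage(1) before Sync(3); Spec(2) before Sync(3); Test=1 in [1,2]; Sync=3 in [1,6]; Audit=2 in [2,5]; Review=5 in [5,8]; max 3 per slot (cap 3).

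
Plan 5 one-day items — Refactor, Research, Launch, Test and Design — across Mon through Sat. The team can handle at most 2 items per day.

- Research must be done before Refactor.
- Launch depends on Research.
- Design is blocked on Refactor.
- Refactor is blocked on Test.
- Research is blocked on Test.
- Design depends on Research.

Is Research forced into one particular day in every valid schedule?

No

Research can be Tue (e.g. Refactor -> Wed, Research -> Tue, Design -> Thu, Launch -> Wed, Test -> Mon) or Wed (e.g. Launch in Thu, Refactor in Thu, Research in Wed, Test in Mon, Design in Fri).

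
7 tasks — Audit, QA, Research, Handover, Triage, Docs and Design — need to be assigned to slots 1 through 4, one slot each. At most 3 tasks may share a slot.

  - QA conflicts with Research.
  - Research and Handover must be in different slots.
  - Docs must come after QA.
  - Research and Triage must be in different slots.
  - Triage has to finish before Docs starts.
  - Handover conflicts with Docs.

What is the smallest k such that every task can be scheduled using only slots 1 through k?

3 slots

The precedence chain requires at least 2 distinct slots.
With at most 3 per slot and 7 tasks, at least 3 slots are needed.
3 works (last occupied slot: 3): for example QA in 1, Research in 2, Design in 2, Handover in 3, Audit in 1, Triage in 1, Docs in 2.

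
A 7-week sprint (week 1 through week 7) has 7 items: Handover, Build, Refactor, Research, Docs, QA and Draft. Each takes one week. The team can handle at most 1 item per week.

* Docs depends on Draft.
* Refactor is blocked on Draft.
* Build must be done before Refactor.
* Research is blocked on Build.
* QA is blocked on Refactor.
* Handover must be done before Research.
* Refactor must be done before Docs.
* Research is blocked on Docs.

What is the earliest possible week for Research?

week 6

Precedence pushes Research to at least week 4.
Research at week 6 is achievable: Docs -> week 4; QA -> week 7; Build -> week 1; Research -> week 6; Handover -> week 5; Draft -> week 2; Refactor -> week 3.
Nothing earlier works — the capacity limit rule out every week before week 6.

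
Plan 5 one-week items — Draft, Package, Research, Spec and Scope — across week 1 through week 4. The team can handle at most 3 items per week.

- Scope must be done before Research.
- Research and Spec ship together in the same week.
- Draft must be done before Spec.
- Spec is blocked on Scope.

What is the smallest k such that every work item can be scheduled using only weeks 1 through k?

2

The precedence chain requires at least 2 distinct weeks.
With at most 3 per week and 5 work items, at least 2 weeks are needed.
2 works (last occupied week: week 2): for example Draft in week 1, Spec in week 2, Research in week 2, Scope in week 1, Package in week 1.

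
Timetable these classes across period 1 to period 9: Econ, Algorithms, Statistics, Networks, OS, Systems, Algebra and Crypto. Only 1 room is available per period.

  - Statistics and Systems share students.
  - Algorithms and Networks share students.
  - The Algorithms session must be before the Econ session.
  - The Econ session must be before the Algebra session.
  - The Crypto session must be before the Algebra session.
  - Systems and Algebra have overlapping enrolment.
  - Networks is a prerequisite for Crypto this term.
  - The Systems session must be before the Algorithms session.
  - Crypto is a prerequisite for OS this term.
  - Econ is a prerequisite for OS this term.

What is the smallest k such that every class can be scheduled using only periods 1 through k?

8

The precedence chain requires at least 4 distinct periods.
With at most 1 per period and 8 classes, at least 8 periods are needed.
8 works (last occupied period: period 8): for example Crypto -> period 5; Econ -> period 3; Algorithms -> period 2; Algebra -> period 7; Systems -> period 1; Networks -> period 4; Statistics -> period 8; OS -> period 6.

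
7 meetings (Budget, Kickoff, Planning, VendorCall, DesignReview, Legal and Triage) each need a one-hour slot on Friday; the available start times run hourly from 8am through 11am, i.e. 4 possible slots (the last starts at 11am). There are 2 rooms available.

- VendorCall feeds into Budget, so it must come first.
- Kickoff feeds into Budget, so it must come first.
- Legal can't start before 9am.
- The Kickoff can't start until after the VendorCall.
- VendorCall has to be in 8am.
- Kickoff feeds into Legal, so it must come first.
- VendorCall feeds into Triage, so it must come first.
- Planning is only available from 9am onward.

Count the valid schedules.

Splitting on Budget: it can be 10am (18), 11am (24). Listing each branch's schedules as (Kickoff, Planning, VendorCall, DesignReview, Legal, Triage):
Budget=10am: (9am,9am,8am,8am,10am,11am) (9am,9am,8am,8am,11am,10am) (9am,9am,8am,8am,11am,11am) (9am,9am,8am,10am,11am,11am) (9am,9am,8am,11am,10am,11am) (9am,9am,8am,11am,11am,10am) (9am,10am,8am,8am,11am,9am) (9am,10am,8am,8am,11am,11am) (9am,10am,8am,9am,11am,11am) (9am,10am,8am,11am,11am,9am) (9am,11am,8am,8am,10am,9am) (9am,11am,8am,8am,10am,11am) (9am,11am,8am,8am,11am,9am) (9am,11am,8am,8am,11am,10am) (9am,11am,8am,9am,10am,11am) (9am,11am,8am,9am,11am,10am) (9am,11am,8am,10am,11am,9am) (9am,11am,8am,11am,10am,9am) — 18.
Budget=11am: (9am,9am,8am,8am,10am,10am) (9am,9am,8am,8am,10am,11am) (9am,9am,8am,8am,11am,10am) (9am,9am,8am,10am,10am,11am) (9am,9am,8am,10am,11am,10am) (9am,9am,8am,11am,10am,10am) (9am,10am,8am,8am,10am,9am) (9am,10am,8am,8am,10am,11am) (9am,10am,8am,8am,11am,9am) (9am,10am,8am,8am,11am,10am) (9am,10am,8am,9am,10am,11am) (9am,10am,8am,9am,11am,10am) (9am,10am,8am,10am,11am,9am) (9am,10am,8am,11am,10am,9am) (9am,11am,8am,8am,10am,9am) (9am,11am,8am,8am,10am,10am) (9am,11am,8am,9am,10am,10am) (9am,11am,8am,10am,10am,9am) (10am,9am,8am,8am,11am,9am) (10am,9am,8am,8am,11am,10am) (10am,9am,8am,9am,11am,10am) (10am,9am,8am,10am,11am,9am) (10am,10am,8am,8am,11am,9am) (10am,10am,8am,9am,11am,9am) — 24.
Summing: 18 + 24 = 42.

42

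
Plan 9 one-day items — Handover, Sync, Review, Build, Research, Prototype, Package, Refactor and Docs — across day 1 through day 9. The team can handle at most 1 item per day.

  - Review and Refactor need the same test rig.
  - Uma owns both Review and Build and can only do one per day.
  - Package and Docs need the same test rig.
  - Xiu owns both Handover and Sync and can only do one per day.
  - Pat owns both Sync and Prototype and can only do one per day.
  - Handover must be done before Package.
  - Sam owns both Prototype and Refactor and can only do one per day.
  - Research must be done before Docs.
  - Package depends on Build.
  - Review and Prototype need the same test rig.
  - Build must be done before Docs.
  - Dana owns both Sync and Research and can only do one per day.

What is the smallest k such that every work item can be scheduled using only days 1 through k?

9

The precedence chain requires at least 2 distinct days.
With at most 1 per day and 9 work items, at least 9 days are needed.
9 works (last occupied day: day 9): for example Build=day 1; Review=day 7; Prototype=day 8; Sync=day 6; Handover=day 2; Refactor=day 9; Docs=day 5; Package=day 3; Research=day 4.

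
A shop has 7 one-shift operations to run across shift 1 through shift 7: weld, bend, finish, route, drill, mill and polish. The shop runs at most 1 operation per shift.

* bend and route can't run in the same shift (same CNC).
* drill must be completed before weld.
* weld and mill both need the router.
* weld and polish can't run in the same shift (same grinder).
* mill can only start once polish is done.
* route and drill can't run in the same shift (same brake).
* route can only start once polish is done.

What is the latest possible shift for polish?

shift 5

Downstream work caps polish at shift 6.
polish at shift 5 is achievable: finish in shift 4; polish in shift 5; mill in shift 7; route in shift 6; weld in shift 2; bend in shift 3; drill in shift 1.
Nothing later works — the conflict and capacity constraints rule out every shift after shift 5.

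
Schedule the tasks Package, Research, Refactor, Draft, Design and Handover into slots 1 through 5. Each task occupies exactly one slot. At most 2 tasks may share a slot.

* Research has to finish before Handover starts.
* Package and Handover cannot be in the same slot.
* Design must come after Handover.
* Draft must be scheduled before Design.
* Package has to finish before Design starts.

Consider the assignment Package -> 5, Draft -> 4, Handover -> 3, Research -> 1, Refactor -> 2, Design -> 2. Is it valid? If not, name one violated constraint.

At most 2 tasks may share a slot — holds.
Design must come after Handover — violated.
Draft must be scheduled before Design — violated.
Package has to finish before Design starts — violated.
Package and Handover cannot be in the same slot — holds.
Research has to finish before Handover starts — holds.

No — it violates: Package has to finish before Design starts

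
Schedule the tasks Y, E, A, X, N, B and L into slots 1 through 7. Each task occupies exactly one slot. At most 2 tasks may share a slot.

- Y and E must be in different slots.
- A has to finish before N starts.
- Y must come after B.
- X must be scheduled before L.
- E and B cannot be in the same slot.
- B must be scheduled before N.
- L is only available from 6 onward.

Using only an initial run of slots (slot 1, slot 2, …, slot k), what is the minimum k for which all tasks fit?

The precedence chain requires at least 2 distinct slots.
With at most 2 per slot and 7 tasks, at least 4 slots are needed.
L can't be placed before 6, so the schedule must run through at least slot 6.
6 works (last occupied slot: 6): for example A in 1; B in 1; L in 6; X in 3; Y in 2; N in 2; E in 3.

6 slots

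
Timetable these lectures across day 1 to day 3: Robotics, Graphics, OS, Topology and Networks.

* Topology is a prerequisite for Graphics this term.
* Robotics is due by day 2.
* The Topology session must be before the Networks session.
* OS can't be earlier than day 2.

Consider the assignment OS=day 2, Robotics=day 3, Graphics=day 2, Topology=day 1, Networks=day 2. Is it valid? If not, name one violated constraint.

Robotics is due by day 2 — violated.
Topology is a prerequisite for Graphics this term — holds.
OS can't be earlier than day 2 — holds.
The Topology session must be before the Networks session — holds.

No — it violates: Robotics is due by day 2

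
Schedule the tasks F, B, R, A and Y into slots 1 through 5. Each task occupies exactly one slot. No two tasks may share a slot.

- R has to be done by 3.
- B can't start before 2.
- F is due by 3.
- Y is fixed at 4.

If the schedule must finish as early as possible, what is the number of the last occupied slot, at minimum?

5

With at most 1 per slot and 5 tasks, at least 5 slots are needed.
Y can't be placed before 4, so the schedule must run through at least slot 4.
5 works (last occupied slot: 5): for example F in 1, A in 5, R in 2, Y in 4, B in 3.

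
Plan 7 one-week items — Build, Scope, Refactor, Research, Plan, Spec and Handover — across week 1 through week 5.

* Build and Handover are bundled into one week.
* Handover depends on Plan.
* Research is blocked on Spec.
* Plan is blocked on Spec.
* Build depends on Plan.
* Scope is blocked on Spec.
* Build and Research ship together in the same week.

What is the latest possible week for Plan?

Precedence pushes Plan to at least week 2; downstream work caps Plan at week 4.
Plan at week 4 is achievable: Build -> week 5, Research -> week 5, Handover -> week 5, Refactor -> week 1, Plan -> week 4, Scope -> week 2, Spec -> week 1.

week 4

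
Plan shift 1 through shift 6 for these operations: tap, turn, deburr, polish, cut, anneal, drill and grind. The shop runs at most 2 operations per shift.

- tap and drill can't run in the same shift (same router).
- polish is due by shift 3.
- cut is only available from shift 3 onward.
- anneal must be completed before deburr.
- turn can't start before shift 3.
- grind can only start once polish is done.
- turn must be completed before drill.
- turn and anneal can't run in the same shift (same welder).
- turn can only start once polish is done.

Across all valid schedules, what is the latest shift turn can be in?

shift 5

Turn is available from shift 3; downstream work caps turn at shift 5.
turn at shift 5 is achievable: anneal=shift 1, cut=shift 3, tap=shift 3, polish=shift 1, turn=shift 5, deburr=shift 2, grind=shift 2, drill=shift 6.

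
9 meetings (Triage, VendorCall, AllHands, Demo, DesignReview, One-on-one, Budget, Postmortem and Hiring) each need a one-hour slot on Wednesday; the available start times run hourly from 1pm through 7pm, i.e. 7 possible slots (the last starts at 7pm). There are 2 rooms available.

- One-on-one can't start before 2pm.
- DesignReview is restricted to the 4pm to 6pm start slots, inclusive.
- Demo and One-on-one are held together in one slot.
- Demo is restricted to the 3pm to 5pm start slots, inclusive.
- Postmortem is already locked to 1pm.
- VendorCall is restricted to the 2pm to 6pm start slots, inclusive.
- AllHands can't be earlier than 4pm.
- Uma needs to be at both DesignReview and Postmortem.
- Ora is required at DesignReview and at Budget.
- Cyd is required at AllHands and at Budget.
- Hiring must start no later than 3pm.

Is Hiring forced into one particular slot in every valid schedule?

No

Hiring can be 1pm (e.g. AllHands in 4pm, Demo in 3pm, One-on-one in 3pm, Hiring in 1pm, VendorCall in 2pm, Triage in 2pm, Budget in 5pm, Postmortem in 1pm, DesignReview in 4pm) or 2pm (e.g. DesignReview -> 4pm; Postmortem -> 1pm; AllHands -> 4pm; VendorCall -> 2pm; Triage -> 1pm; Demo -> 3pm; One-on-one -> 3pm; Hiring -> 2pm; Budget -> 5pm).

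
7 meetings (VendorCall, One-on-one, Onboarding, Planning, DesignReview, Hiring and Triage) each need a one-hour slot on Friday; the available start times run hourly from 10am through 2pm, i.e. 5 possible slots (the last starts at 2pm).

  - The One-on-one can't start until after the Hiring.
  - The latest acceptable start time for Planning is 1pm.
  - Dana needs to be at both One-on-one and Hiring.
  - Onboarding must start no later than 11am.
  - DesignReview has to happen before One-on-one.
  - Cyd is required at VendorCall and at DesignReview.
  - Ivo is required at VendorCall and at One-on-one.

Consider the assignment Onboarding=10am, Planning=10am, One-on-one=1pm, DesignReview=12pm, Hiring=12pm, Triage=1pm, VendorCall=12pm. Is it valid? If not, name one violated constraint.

No. Cyd is required at VendorCall and at DesignReview is not satisfied.

The One-on-one can't start until after the Hiring — holds.
Cyd is required at VendorCall and at DesignReview — violated.
DesignReview has to happen before One-on-one — holds.
The latest acceptable start time for Planning is 1pm — holds.
Dana needs to be at both One-on-one and Hiring — holds.
Onboarding must start no later than 11am — holds.
Ivo is required at VendorCall and at One-on-one — holds.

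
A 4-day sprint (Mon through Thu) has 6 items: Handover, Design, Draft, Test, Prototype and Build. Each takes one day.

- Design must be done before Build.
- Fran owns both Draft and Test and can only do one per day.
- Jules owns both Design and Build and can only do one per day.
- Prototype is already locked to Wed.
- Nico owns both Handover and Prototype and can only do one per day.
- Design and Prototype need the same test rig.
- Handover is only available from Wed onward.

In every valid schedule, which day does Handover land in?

Handover's window is Wed–Thu.
Prototype is fixed at Wed, and Handover can't share a day with Prototype.
So Handover must be Thu.

Thu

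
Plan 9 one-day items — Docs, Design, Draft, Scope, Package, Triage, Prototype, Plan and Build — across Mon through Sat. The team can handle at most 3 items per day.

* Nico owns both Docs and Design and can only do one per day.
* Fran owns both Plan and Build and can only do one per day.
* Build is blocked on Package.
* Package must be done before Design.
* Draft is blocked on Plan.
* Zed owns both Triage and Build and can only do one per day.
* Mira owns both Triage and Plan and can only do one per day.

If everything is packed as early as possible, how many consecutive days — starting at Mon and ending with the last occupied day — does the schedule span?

3

The precedence chain requires at least 2 distinct days.
With at most 3 per day and 9 tasks, at least 3 days are needed.
3 works (last occupied day: Wed): for example Build in Tue, Draft in Tue, Prototype in Wed, Plan in Mon, Package in Mon, Triage in Wed, Docs in Mon, Design in Tue, Scope in Wed.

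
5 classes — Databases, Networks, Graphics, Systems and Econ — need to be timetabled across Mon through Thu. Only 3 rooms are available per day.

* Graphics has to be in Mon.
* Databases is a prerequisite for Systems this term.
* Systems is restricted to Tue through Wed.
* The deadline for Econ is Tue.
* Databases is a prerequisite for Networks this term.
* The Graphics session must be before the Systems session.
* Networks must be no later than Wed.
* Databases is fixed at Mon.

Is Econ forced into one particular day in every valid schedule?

No

Econ can be Mon (e.g. Systems=Tue; Networks=Tue; Graphics=Mon; Econ=Mon; Databases=Mon) or Tue (e.g. Databases -> Mon; Graphics -> Mon; Networks -> Tue; Econ -> Tue; Systems -> Tue).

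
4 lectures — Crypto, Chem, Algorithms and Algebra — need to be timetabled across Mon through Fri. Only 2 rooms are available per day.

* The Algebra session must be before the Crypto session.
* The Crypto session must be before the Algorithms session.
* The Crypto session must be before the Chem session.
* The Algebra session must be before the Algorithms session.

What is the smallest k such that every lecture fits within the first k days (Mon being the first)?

3

The precedence chain requires at least 3 distinct days.
With at most 2 per day and 4 lectures, at least 2 days are needed.
3 works (last occupied day: Wed): for example Algebra=Mon; Chem=Wed; Algorithms=Wed; Crypto=Tue.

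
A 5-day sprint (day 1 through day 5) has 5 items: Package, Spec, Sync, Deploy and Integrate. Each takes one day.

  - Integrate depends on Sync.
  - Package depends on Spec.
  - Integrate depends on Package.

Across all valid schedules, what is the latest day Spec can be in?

Downstream work caps Spec at day 3.
Spec at day 3 is achievable: Spec=day 3, Sync=day 1, Package=day 4, Deploy=day 1, Integrate=day 5.

day 3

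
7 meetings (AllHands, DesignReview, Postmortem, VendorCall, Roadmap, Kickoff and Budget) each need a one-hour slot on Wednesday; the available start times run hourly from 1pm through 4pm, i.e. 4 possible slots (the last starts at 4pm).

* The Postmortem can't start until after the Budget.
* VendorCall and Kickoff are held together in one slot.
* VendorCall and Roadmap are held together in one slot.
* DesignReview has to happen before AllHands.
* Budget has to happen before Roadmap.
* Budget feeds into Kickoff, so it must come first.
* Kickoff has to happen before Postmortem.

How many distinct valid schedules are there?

24

Splitting on AllHands: it can be 2pm (4), 3pm (8), 4pm (12). Listing each branch's schedules as (DesignReview, Postmortem, VendorCall, Roadmap, Kickoff, Budget):
AllHands=2pm: (1pm,3pm,2pm,2pm,2pm,1pm) (1pm,4pm,2pm,2pm,2pm,1pm) (1pm,4pm,3pm,3pm,3pm,1pm) (1pm,4pm,3pm,3pm,3pm,2pm) — 4.
AllHands=3pm: (1pm,3pm,2pm,2pm,2pm,1pm) (1pm,4pm,2pm,2pm,2pm,1pm) (1pm,4pm,3pm,3pm,3pm,1pm) (1pm,4pm,3pm,3pm,3pm,2pm) (2pm,3pm,2pm,2pm,2pm,1pm) (2pm,4pm,2pm,2pm,2pm,1pm) (2pm,4pm,3pm,3pm,3pm,1pm) (2pm,4pm,3pm,3pm,3pm,2pm) — 8.
AllHands=4pm: (1pm,3pm,2pm,2pm,2pm,1pm) (1pm,4pm,2pm,2pm,2pm,1pm) (1pm,4pm,3pm,3pm,3pm,1pm) (1pm,4pm,3pm,3pm,3pm,2pm) (2pm,3pm,2pm,2pm,2pm,1pm) (2pm,4pm,2pm,2pm,2pm,1pm) (2pm,4pm,3pm,3pm,3pm,1pm) (2pm,4pm,3pm,3pm,3pm,2pm) (3pm,3pm,2pm,2pm,2pm,1pm) (3pm,4pm,2pm,2pm,2pm,1pm) (3pm,4pm,3pm,3pm,3pm,1pm) (3pm,4pm,3pm,3pm,3pm,2pm) — 12.
Summing: 4 + 8 + 12 = 24.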